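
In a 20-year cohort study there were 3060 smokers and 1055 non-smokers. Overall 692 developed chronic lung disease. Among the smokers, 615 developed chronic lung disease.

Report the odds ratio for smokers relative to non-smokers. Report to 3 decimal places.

OR = 3.195

smokers without the outcome: 3060 − 615 = 2445
non-smokers with the outcome: 692 − 615 = 77
non-smokers without the outcome: 1055 − 77 = 978
OR = (615 × 978) / (2445 × 77) = 601470/188265 ≈ 3.195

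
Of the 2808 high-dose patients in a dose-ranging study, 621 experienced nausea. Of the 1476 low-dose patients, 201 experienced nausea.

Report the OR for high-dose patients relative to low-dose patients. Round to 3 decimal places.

OR = (621 × 1275) / (2187 × 201) = 791775/439587 ≈ 1.801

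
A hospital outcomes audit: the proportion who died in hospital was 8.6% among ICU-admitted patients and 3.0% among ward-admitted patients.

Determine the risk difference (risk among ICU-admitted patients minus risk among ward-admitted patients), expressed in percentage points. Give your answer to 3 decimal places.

5.600

risk difference = 0.08600 − 0.03000 = 0.05600 → 5.600 percentage points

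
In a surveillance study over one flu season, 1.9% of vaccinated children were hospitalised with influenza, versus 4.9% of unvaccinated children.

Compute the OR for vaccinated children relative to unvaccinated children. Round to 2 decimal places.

0.38

odds, vaccinated children = 0.01900/0.98100 = 0.01937
odds, unvaccinated children = 0.04900/0.95100 = 0.05152
OR = 0.01937 / 0.05152 = 0.38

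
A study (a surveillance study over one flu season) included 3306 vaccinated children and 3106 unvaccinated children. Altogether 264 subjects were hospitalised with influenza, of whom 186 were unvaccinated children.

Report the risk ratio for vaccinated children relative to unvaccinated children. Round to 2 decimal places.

vaccinated children with the outcome: 264 − 186 = 78
vaccinated children without the outcome: 3306 − 78 = 3228
unvaccinated children without the outcome: 3106 − 186 = 2920
risk, vaccinated children = 78/3306 = 0.02359
risk, unvaccinated children = 186/3106 = 0.05988
RR = 0.02359 / 0.05988 = 0.39

RR = 0.39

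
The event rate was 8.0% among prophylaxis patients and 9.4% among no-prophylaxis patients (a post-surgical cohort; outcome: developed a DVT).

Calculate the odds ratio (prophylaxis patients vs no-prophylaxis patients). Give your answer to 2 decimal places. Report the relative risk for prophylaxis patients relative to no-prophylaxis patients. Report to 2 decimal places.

OR = 0.84; RR = 0.85

odds, prophylaxis patients = 0.0800/0.9200 = 0.0870
odds, no-prophylaxis patients = 0.0940/0.9060 = 0.1038
OR = 0.0870 / 0.1038 = 0.84
RR = 0.0800 / 0.0940 = 0.85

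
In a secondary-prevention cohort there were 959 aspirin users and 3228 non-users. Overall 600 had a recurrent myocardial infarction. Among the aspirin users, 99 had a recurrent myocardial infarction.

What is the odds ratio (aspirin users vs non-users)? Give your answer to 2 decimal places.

aspirin users without the outcome: 959 − 99 = 860
non-users with the outcome: 600 − 99 = 501
non-users without the outcome: 3228 − 501 = 2727
OR = (99 × 2727) / (860 × 501) = 269973/430860 ≈ 0.63

OR ≈ 0.63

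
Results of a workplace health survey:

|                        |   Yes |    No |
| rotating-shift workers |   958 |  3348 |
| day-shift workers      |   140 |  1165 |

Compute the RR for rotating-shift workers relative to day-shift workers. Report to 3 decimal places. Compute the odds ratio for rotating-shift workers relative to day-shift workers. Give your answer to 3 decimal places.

risk, rotating-shift workers = 958/4306 = 0.2225
risk, day-shift workers = 140/1305 = 0.1073
RR = 0.2225 / 0.1073 = 2.074
OR = (958 × 1165) / (3348 × 140) = 1116070/468720 ≈ 2.381

RR = 2.074; OR = 2.381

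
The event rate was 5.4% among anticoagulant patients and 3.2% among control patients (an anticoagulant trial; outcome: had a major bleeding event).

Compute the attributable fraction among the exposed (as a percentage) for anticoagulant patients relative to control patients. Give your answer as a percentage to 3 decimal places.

AR% = (0.05400 − 0.03200) / 0.05400 = 0.4074 → 40.741%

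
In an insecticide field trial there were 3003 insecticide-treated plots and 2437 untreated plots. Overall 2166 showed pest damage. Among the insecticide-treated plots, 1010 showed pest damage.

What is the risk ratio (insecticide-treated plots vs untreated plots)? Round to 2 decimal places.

insecticide-treated plots without the outcome: 3003 − 1010 = 1993
untreated plots with the outcome: 2166 − 1010 = 1156
untreated plots without the outcome: 2437 − 1156 = 1281
risk, insecticide-treated plots = 1010/3003 = 0.3363
risk, untreated plots = 1156/2437 = 0.4744
RR = 0.3363 / 0.4744 = 0.71

0.71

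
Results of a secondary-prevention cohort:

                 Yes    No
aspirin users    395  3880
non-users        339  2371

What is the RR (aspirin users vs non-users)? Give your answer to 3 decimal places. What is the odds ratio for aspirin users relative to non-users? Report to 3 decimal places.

RR = 0.739; OR = 0.712

risk, aspirin users = 395/4275 = 0.0924
risk, non-users = 339/2710 = 0.1251
RR = 0.0924 / 0.1251 = 0.739
odds, aspirin users = 395/3880 = 0.1018
odds, non-users = 339/2371 = 0.1430
OR = 0.1018 / 0.1430 = 0.712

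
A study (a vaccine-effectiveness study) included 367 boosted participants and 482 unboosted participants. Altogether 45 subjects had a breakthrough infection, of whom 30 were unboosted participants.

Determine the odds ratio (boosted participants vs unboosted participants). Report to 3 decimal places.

0.642

boosted participants with the outcome: 45 − 30 = 15
boosted participants without the outcome: 367 − 15 = 352
unboosted participants without the outcome: 482 − 30 = 452
odds, boosted participants = 15/352 = 0.04261
odds, unboosted participants = 30/452 = 0.06637
OR = 0.04261 / 0.06637 = 0.642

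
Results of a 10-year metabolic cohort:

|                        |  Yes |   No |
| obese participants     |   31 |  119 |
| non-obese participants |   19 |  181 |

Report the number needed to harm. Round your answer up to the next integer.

NNH = 9

risk, obese participants = 31/150 = 0.206667
risk, non-obese participants = 19/200 = 0.095000
absolute risk difference = 0.111667
1 / 0.111667 = 8.955 → round up → 9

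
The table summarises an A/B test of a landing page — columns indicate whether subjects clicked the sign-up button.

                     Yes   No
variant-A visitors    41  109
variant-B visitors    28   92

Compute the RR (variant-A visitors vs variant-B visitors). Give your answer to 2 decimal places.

1.17

risk, variant-A visitors = 41/150 = 0.2733
risk, variant-B visitors = 28/120 = 0.2333
RR = 0.2733 / 0.2333 = 1.17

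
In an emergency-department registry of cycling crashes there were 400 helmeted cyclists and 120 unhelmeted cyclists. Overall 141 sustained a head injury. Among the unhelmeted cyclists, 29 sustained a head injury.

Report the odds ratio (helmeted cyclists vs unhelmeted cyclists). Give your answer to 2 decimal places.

OR: 1.22

helmeted cyclists with the outcome: 141 − 29 = 112
helmeted cyclists without the outcome: 400 − 112 = 288
unhelmeted cyclists without the outcome: 120 − 29 = 91
OR = (112 × 91) / (288 × 29) = 10192/8352 ≈ 1.22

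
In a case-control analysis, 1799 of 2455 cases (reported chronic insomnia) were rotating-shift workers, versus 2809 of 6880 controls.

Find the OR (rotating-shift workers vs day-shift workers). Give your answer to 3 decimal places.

OR = (1799 × 4071) / (2809 × 656) = 7323729/1842704 ≈ 3.974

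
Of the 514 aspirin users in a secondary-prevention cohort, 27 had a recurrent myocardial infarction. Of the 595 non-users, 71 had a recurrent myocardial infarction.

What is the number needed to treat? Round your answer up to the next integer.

NNT = 15

risk, aspirin users = 27/514 = 0.052529
risk, non-users = 71/595 = 0.119328
absolute risk difference = 0.066799
1 / 0.066799 = 14.970 → round up → 15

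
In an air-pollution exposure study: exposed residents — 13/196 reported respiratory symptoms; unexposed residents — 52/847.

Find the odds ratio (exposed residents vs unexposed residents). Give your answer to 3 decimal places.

OR = (13 × 795) / (183 × 52) = 10335/9516 ≈ 1.086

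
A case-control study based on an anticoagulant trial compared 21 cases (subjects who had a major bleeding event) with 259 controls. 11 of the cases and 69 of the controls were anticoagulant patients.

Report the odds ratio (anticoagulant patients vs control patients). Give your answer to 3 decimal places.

OR = (11 × 190) / (69 × 10) = 2090/690 ≈ 3.029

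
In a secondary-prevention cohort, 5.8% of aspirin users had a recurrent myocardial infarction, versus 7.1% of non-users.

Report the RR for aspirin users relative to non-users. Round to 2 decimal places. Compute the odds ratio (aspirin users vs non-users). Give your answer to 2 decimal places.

RR = 0.0580 / 0.0710 = 0.82
odds, aspirin users = 0.0580/0.9420 = 0.0616
odds, non-users = 0.0710/0.9290 = 0.0764
OR = 0.0616 / 0.0764 = 0.81

RR = 0.82; OR = 0.81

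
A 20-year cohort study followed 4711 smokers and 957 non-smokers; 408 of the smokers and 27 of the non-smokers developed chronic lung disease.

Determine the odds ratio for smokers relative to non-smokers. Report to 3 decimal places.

OR = 3.266

odds, smokers = 408/4303 = 0.09482
odds, non-smokers = 27/930 = 0.02903
OR = 0.09482 / 0.02903 = 3.266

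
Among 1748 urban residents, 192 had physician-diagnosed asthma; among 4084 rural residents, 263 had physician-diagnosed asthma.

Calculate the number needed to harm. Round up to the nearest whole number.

NNH: 23

risk, urban residents = 192/1748 = 0.109840
risk, rural residents = 263/4084 = 0.064398
absolute risk difference = 0.045442
1 / 0.045442 = 22.006 → round up → 23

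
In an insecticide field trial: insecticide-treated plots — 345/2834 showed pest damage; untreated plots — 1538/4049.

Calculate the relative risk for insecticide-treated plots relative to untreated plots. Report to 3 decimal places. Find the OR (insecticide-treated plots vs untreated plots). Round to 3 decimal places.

risk, insecticide-treated plots = 345/2834 = 0.1217
risk, untreated plots = 1538/4049 = 0.3798
RR = 0.1217 / 0.3798 = 0.320
OR = (345 × 2511) / (2489 × 1538) = 866295/3828082 ≈ 0.226

RR = 0.320; OR = 0.226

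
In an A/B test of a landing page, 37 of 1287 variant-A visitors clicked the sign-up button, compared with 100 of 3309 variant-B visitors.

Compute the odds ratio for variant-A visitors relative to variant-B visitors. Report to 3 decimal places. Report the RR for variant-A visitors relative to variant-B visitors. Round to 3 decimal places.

OR = 0.950; RR = 0.951

odds, variant-A visitors = 37/1250 = 0.02960
odds, variant-B visitors = 100/3209 = 0.03116
OR = 0.02960 / 0.03116 = 0.950
risk, variant-A visitors = 37/1287 = 0.02875
risk, variant-B visitors = 100/3309 = 0.03022
RR = 0.02875 / 0.03022 = 0.951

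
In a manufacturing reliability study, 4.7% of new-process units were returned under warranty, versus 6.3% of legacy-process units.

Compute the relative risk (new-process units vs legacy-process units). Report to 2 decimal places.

RR = 0.04700 / 0.06300 = 0.75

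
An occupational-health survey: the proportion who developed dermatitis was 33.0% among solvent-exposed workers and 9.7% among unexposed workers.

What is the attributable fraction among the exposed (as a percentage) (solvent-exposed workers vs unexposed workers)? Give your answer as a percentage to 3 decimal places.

AR% = (0.3300 − 0.0970) / 0.3300 = 0.7061 → 70.606%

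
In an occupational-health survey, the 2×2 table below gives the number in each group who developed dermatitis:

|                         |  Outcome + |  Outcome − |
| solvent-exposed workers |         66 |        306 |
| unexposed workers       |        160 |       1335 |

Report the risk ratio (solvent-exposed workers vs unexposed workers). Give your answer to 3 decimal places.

risk, solvent-exposed workers = 66/372 = 0.1774
risk, unexposed workers = 160/1495 = 0.1070
RR = 0.1774 / 0.1070 = 1.658

RR ≈ 1.658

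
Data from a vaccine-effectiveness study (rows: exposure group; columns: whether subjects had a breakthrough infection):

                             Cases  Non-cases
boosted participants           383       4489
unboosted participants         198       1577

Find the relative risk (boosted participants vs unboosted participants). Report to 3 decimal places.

RR = 0.705

risk, boosted participants = 383/4872 = 0.0786
risk, unboosted participants = 198/1775 = 0.1115
RR = 0.0786 / 0.1115 = 0.705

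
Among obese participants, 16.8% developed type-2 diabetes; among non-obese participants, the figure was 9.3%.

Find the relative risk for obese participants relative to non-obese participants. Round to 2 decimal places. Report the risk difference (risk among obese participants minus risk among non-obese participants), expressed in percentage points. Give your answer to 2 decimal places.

RR = 1.81; RD = 7.50

RR = 0.1680 / 0.0930 = 1.81
risk difference = 0.1680 − 0.0930 = 0.0750 → 7.50 percentage points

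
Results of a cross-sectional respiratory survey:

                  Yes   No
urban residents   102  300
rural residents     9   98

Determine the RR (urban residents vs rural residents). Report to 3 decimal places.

risk, urban residents = 102/402 = 0.2537
risk, rural residents = 9/107 = 0.0841
RR = 0.2537 / 0.0841 = 3.017

RR ≈ 3.017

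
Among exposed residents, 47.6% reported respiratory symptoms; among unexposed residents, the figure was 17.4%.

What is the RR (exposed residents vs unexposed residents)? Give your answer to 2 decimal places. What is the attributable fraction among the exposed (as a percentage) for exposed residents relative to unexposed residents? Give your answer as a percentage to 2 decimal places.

RR = 0.4760 / 0.1740 = 2.74
AR% = (0.4760 − 0.1740) / 0.4760 = 0.6345 → 63.45%

RR = 2.74; AR% = 63.45%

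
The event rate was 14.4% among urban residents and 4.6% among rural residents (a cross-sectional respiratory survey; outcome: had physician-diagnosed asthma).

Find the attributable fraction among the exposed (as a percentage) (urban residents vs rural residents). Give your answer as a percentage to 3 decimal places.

AR% = (0.14400 − 0.04600) / 0.14400 = 0.6806 → 68.056%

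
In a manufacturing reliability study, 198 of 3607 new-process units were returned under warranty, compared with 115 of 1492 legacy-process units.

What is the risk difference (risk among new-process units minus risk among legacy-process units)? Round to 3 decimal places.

risk, new-process units = 198/3607 = 0.0549
risk, legacy-process units = 115/1492 = 0.0771
risk difference = 0.0549 − 0.0771 = -0.022

RD = -0.022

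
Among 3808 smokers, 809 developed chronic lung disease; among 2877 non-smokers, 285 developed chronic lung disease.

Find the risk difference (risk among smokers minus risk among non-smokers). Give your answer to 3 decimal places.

risk, smokers = 809/3808 = 0.2124
risk, non-smokers = 285/2877 = 0.0991
risk difference = 0.2124 − 0.0991 = 0.113

RD ≈ 0.113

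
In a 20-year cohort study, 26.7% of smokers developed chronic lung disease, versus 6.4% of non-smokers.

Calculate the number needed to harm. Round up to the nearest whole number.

5

absolute risk difference = 0.203000
1 / 0.203000 = 4.926 → round up → 5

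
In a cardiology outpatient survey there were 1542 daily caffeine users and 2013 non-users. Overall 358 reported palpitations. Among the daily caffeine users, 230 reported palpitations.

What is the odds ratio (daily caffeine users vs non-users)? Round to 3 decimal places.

OR: 2.582

daily caffeine users without the outcome: 1542 − 230 = 1312
non-users with the outcome: 358 − 230 = 128
non-users without the outcome: 2013 − 128 = 1885
OR = (230 × 1885) / (1312 × 128) = 433550/167936 ≈ 2.582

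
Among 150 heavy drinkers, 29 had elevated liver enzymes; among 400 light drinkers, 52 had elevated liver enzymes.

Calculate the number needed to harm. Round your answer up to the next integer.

risk, heavy drinkers = 29/150 = 0.193333
risk, light drinkers = 52/400 = 0.130000
absolute risk difference = 0.063333
1 / 0.063333 = 15.790 → round up → 16

NNH = 16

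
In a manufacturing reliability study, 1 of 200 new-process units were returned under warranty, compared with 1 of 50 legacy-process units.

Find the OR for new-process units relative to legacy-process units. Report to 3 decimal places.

OR = (1 × 49) / (199 × 1) = 49/199 ≈ 0.246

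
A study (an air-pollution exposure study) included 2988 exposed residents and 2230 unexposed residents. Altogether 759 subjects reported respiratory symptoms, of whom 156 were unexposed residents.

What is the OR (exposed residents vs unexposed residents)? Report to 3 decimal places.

OR ≈ 3.361

exposed residents with the outcome: 759 − 156 = 603
exposed residents without the outcome: 2988 − 603 = 2385
unexposed residents without the outcome: 2230 − 156 = 2074
OR = (603 × 2074) / (2385 × 156) = 1250622/372060 ≈ 3.361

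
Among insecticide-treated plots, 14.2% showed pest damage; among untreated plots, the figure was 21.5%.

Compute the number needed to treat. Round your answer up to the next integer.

14

absolute risk difference = 0.073000
1 / 0.073000 = 13.699 → round up → 14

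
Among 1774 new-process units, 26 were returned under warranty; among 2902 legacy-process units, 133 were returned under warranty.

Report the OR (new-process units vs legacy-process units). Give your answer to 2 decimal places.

0.31

odds, new-process units = 26/1748 = 0.01487
odds, legacy-process units = 133/2769 = 0.04803
OR = 0.01487 / 0.04803 = 0.31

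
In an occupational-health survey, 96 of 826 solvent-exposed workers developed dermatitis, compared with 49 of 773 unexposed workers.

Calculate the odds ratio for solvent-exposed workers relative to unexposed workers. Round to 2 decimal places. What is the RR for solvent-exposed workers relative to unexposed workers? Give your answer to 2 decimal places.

OR = (96 × 724) / (730 × 49) = 69504/35770 ≈ 1.94
risk, solvent-exposed workers = 96/826 = 0.1162
risk, unexposed workers = 49/773 = 0.0634
RR = 0.1162 / 0.0634 = 1.83

OR = 1.94; RR = 1.83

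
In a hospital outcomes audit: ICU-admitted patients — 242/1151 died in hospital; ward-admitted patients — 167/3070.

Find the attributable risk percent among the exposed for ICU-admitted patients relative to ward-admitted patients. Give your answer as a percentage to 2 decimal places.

risk, ICU-admitted patients = 242/1151 = 0.2103
risk, ward-admitted patients = 167/3070 = 0.0544
AR% = (0.2103 − 0.0544) / 0.2103 = 0.7413 → 74.13%

74.13%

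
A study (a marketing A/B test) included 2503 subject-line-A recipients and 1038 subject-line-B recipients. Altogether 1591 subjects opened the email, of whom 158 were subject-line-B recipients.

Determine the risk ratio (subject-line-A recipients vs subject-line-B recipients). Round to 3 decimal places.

subject-line-A recipients with the outcome: 1591 − 158 = 1433
subject-line-A recipients without the outcome: 2503 − 1433 = 1070
subject-line-B recipients without the outcome: 1038 − 158 = 880
risk, subject-line-A recipients = 1433/2503 = 0.5725
risk, subject-line-B recipients = 158/1038 = 0.1522
RR = 0.5725 / 0.1522 = 3.761

3.761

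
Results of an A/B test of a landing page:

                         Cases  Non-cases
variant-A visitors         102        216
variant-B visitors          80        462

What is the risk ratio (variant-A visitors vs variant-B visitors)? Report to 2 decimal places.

2.17

risk, variant-A visitors = 102/318 = 0.3208
risk, variant-B visitors = 80/542 = 0.1476
RR = 0.3208 / 0.1476 = 2.17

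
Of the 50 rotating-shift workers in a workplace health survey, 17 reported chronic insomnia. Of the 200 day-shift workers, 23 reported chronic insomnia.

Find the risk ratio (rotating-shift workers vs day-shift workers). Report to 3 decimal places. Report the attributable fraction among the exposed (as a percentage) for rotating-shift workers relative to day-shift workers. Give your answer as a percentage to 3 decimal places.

RR = 2.957; AR% = 66.176%

risk, rotating-shift workers = 17/50 = 0.3400
risk, day-shift workers = 23/200 = 0.1150
RR = 0.3400 / 0.1150 = 2.957
AR% = (0.3400 − 0.1150) / 0.3400 = 0.6618 → 66.176%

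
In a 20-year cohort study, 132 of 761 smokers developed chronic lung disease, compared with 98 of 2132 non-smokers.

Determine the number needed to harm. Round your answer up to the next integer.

8

risk, smokers = 132/761 = 0.173456
risk, non-smokers = 98/2132 = 0.045966
absolute risk difference = 0.127490
1 / 0.127490 = 7.844 → round up → 8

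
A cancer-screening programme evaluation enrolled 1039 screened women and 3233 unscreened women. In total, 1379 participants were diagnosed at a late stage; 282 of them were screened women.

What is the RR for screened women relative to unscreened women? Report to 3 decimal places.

RR = 0.800

screened women without the outcome: 1039 − 282 = 757
unscreened women with the outcome: 1379 − 282 = 1097
unscreened women without the outcome: 3233 − 1097 = 2136
risk, screened women = 282/1039 = 0.2714
risk, unscreened women = 1097/3233 = 0.3393
RR = 0.2714 / 0.3393 = 0.800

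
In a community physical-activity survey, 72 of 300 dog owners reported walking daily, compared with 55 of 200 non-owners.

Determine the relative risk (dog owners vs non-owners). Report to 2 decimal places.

0.87

risk, dog owners = 72/300 = 0.2400
risk, non-owners = 55/200 = 0.2750
RR = 0.2400 / 0.2750 = 0.87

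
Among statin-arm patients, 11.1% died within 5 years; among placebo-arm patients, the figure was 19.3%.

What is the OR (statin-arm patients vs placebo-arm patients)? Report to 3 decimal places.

OR ≈ 0.522

odds, statin-arm patients = 0.1110/0.8890 = 0.1249
odds, placebo-arm patients = 0.1930/0.8070 = 0.2392
OR = 0.1249 / 0.2392 = 0.522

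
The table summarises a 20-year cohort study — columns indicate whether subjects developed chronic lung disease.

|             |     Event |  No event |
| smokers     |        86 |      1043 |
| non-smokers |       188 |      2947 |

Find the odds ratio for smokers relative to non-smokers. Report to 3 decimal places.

OR = 1.293

odds, smokers = 86/1043 = 0.0825
odds, non-smokers = 188/2947 = 0.0638
OR = 0.0825 / 0.0638 = 1.293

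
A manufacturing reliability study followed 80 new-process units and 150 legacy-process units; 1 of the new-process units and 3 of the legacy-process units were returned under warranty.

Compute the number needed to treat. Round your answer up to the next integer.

risk, new-process units = 1/80 = 0.012500
risk, legacy-process units = 3/150 = 0.020000
absolute risk difference = 0.007500
1 / 0.007500 = 133.333 → round up → 134

134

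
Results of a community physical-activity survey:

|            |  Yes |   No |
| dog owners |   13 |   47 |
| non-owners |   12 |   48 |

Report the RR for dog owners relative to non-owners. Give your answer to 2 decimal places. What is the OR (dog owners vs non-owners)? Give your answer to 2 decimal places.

risk, dog owners = 13/60 = 0.2167
risk, non-owners = 12/60 = 0.2000
RR = 0.2167 / 0.2000 = 1.08
OR = (13 × 48) / (47 × 12) = 624/564 ≈ 1.11

RR = 1.08; OR = 1.11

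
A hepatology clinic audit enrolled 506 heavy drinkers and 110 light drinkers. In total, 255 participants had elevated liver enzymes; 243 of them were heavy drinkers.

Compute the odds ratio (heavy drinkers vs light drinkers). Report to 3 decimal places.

heavy drinkers without the outcome: 506 − 243 = 263
light drinkers with the outcome: 255 − 243 = 12
light drinkers without the outcome: 110 − 12 = 98
OR = (243 × 98) / (263 × 12) = 23814/3156 ≈ 7.546

OR = 7.546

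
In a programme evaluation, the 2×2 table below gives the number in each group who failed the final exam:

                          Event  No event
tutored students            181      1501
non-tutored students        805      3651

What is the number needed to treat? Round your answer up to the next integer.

14

risk, tutored students = 181/1682 = 0.107610
risk, non-tutored students = 805/4456 = 0.180655
absolute risk difference = 0.073045
1 / 0.073045 = 13.690 → round up → 14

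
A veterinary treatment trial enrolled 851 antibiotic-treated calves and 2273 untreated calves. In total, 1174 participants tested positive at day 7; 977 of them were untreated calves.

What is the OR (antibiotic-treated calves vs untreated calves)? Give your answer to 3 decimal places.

antibiotic-treated calves with the outcome: 1174 − 977 = 197
antibiotic-treated calves without the outcome: 851 − 197 = 654
untreated calves without the outcome: 2273 − 977 = 1296
OR = (197 × 1296) / (654 × 977) = 255312/638958 ≈ 0.400

0.400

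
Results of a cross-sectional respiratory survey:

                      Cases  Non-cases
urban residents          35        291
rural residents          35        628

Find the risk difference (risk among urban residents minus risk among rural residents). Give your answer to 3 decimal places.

risk, urban residents = 35/326 = 0.1074
risk, rural residents = 35/663 = 0.0528
risk difference = 0.1074 − 0.0528 = 0.055

RD: 0.055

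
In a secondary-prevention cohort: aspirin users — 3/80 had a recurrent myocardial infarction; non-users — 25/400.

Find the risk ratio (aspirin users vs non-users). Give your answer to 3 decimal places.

RR = 0.600

risk, aspirin users = 3/80 = 0.03750
risk, non-users = 25/400 = 0.06250
RR = 0.03750 / 0.06250 = 0.600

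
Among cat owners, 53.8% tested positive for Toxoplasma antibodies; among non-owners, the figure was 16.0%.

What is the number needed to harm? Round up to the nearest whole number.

absolute risk difference = 0.378000
1 / 0.378000 = 2.646 → round up → 3

3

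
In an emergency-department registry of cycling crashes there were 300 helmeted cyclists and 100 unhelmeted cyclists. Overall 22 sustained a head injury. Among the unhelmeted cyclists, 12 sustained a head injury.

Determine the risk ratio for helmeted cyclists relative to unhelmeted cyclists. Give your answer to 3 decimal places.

RR ≈ 0.278

helmeted cyclists with the outcome: 22 − 12 = 10
helmeted cyclists without the outcome: 300 − 10 = 290
unhelmeted cyclists without the outcome: 100 − 12 = 88
risk, helmeted cyclists = 10/300 = 0.03333
risk, unhelmeted cyclists = 12/100 = 0.12000
RR = 0.03333 / 0.12000 = 0.278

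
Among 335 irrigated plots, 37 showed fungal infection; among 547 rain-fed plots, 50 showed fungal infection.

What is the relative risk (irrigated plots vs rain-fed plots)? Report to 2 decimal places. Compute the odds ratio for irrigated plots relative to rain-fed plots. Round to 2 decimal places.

risk, irrigated plots = 37/335 = 0.1104
risk, rain-fed plots = 50/547 = 0.0914
RR = 0.1104 / 0.0914 = 1.21
OR = (37 × 497) / (298 × 50) = 18389/14900 ≈ 1.23

RR = 1.21; OR = 1.23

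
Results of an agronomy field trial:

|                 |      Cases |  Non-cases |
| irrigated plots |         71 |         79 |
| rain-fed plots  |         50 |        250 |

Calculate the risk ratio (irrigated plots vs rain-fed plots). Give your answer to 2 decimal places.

risk, irrigated plots = 71/150 = 0.4733
risk, rain-fed plots = 50/300 = 0.1667
RR = 0.4733 / 0.1667 = 2.84

RR = 2.84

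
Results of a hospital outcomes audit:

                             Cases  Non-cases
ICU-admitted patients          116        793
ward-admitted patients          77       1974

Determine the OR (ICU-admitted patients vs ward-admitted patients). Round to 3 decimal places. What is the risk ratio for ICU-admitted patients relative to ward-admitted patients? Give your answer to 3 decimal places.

OR = (116 × 1974) / (793 × 77) = 228984/61061 ≈ 3.750
risk, ICU-admitted patients = 116/909 = 0.12761
risk, ward-admitted patients = 77/2051 = 0.03754
RR = 0.12761 / 0.03754 = 3.399

OR = 3.750; RR = 3.399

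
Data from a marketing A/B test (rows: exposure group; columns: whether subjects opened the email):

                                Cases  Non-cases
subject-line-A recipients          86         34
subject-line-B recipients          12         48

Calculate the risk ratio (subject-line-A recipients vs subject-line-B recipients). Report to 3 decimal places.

risk, subject-line-A recipients = 86/120 = 0.7167
risk, subject-line-B recipients = 12/60 = 0.2000
RR = 0.7167 / 0.2000 = 3.583

RR: 3.583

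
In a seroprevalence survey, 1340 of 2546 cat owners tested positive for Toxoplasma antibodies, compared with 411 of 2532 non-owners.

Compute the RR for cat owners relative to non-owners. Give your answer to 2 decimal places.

3.24

risk, cat owners = 1340/2546 = 0.5263
risk, non-owners = 411/2532 = 0.1623
RR = 0.5263 / 0.1623 = 3.24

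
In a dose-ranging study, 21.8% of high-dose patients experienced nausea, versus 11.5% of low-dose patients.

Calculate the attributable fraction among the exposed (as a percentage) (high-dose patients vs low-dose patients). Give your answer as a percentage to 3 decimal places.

AR% = (0.2180 − 0.1150) / 0.2180 = 0.4725 → 47.248%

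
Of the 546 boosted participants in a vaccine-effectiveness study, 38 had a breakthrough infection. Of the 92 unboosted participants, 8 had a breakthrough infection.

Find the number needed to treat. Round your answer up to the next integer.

58

risk, boosted participants = 38/546 = 0.069597
risk, unboosted participants = 8/92 = 0.086957
absolute risk difference = 0.017359
1 / 0.017359 = 57.607 → round up → 58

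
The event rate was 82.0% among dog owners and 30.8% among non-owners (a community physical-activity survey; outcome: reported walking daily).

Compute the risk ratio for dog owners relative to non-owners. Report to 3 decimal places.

RR = 0.8200 / 0.3080 = 2.662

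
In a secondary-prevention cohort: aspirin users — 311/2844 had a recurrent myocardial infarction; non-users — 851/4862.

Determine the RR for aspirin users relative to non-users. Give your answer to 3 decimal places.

0.625

risk, aspirin users = 311/2844 = 0.1094
risk, non-users = 851/4862 = 0.1750
RR = 0.1094 / 0.1750 = 0.625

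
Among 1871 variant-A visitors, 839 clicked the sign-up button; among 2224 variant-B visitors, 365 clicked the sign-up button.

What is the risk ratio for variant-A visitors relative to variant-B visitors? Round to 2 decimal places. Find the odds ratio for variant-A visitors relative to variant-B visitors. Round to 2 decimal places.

RR = 2.73; OR = 4.14

risk, variant-A visitors = 839/1871 = 0.4484
risk, variant-B visitors = 365/2224 = 0.1641
RR = 0.4484 / 0.1641 = 2.73
odds, variant-A visitors = 839/1032 = 0.8130
odds, variant-B visitors = 365/1859 = 0.1963
OR = 0.8130 / 0.1963 = 4.14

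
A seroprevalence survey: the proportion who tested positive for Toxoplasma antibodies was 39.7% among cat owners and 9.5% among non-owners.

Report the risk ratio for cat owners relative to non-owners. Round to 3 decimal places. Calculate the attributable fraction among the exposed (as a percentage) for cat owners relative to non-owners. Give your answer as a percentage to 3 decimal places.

RR = 4.179; AR% = 76.071%

RR = 0.3970 / 0.0950 = 4.179
AR% = (0.3970 − 0.0950) / 0.3970 = 0.7607 → 76.071%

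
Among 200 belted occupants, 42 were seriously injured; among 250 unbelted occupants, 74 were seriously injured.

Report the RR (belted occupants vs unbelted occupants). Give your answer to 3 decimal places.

RR: 0.709

risk, belted occupants = 42/200 = 0.2100
risk, unbelted occupants = 74/250 = 0.2960
RR = 0.2100 / 0.2960 = 0.709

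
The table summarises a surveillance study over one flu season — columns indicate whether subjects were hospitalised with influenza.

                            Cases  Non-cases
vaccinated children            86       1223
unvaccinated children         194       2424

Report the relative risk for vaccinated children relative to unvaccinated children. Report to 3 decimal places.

0.887

risk, vaccinated children = 86/1309 = 0.0657
risk, unvaccinated children = 194/2618 = 0.0741
RR = 0.0657 / 0.0741 = 0.887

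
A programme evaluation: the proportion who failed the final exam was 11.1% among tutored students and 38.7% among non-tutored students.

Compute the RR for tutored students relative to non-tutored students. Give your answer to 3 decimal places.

RR = 0.1110 / 0.3870 = 0.287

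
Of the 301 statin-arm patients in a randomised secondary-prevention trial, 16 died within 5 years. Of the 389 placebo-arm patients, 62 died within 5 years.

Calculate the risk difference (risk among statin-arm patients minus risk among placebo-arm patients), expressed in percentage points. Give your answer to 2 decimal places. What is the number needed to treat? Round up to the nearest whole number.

risk, statin-arm patients = 16/301 = 0.0532
risk, placebo-arm patients = 62/389 = 0.1594
risk difference = 0.0532 − 0.1594 = -0.1062 → -10.62 percentage points
absolute risk difference = 0.106227
1 / 0.106227 = 9.414 → round up → 10

RD = -10.62; NNT = 10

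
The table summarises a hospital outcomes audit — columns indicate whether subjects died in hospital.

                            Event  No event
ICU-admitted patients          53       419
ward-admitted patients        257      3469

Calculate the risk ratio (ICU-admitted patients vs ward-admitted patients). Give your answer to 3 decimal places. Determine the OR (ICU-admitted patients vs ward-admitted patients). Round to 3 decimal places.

risk, ICU-admitted patients = 53/472 = 0.1123
risk, ward-admitted patients = 257/3726 = 0.0690
RR = 0.1123 / 0.0690 = 1.628
odds, ICU-admitted patients = 53/419 = 0.1265
odds, ward-admitted patients = 257/3469 = 0.0741
OR = 0.1265 / 0.0741 = 1.707

RR = 1.628; OR = 1.707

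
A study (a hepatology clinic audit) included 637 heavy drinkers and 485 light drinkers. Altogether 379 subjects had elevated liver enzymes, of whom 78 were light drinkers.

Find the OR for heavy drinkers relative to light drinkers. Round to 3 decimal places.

heavy drinkers with the outcome: 379 − 78 = 301
heavy drinkers without the outcome: 637 − 301 = 336
light drinkers without the outcome: 485 − 78 = 407
OR = (301 × 407) / (336 × 78) = 122507/26208 ≈ 4.674

OR: 4.674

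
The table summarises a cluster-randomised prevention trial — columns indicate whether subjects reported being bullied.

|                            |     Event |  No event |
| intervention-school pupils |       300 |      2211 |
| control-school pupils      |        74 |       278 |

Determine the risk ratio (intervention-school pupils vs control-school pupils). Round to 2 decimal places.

risk, intervention-school pupils = 300/2511 = 0.1195
risk, control-school pupils = 74/352 = 0.2102
RR = 0.1195 / 0.2102 = 0.57

RR ≈ 0.57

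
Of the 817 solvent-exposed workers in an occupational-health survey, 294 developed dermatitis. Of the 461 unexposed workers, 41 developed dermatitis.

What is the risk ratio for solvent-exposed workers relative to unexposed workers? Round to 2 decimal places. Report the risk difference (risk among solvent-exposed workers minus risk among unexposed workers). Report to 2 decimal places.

RR = 4.05; RD = 0.27

risk, solvent-exposed workers = 294/817 = 0.3599
risk, unexposed workers = 41/461 = 0.0889
RR = 0.3599 / 0.0889 = 4.05
risk difference = 0.3599 − 0.0889 = 0.27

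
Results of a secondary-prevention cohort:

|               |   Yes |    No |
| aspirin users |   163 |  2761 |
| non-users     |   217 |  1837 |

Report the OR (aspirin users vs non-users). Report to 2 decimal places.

OR = (163 × 1837) / (2761 × 217) = 299431/599137 ≈ 0.50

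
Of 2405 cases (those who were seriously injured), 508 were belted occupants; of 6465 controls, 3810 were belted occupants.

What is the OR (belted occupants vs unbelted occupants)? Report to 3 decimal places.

odds, belted occupants = 508/3810 = 0.1333
odds, unbelted occupants = 1897/2655 = 0.7145
OR = 0.1333 / 0.7145 = 0.187

OR: 0.187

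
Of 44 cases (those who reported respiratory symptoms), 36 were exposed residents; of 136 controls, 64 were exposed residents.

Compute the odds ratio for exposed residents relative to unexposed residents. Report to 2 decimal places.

OR = (36 × 72) / (64 × 8) = 2592/512 ≈ 5.06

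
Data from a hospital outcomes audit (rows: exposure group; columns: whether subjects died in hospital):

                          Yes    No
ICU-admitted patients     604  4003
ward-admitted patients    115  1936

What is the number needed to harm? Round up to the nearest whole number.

NNH = 14

risk, ICU-admitted patients = 604/4607 = 0.131105
risk, ward-admitted patients = 115/2051 = 0.056070
absolute risk difference = 0.075035
1 / 0.075035 = 13.327 → round up → 14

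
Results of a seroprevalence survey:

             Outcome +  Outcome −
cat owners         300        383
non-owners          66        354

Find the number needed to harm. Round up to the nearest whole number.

risk, cat owners = 300/683 = 0.439239
risk, non-owners = 66/420 = 0.157143
absolute risk difference = 0.282096
1 / 0.282096 = 3.545 → round up → 4

4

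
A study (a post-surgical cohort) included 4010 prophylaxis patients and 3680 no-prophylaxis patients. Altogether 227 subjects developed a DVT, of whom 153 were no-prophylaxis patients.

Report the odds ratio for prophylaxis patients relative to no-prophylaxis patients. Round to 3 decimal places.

prophylaxis patients with the outcome: 227 − 153 = 74
prophylaxis patients without the outcome: 4010 − 74 = 3936
no-prophylaxis patients without the outcome: 3680 − 153 = 3527
odds, prophylaxis patients = 74/3936 = 0.01880
odds, no-prophylaxis patients = 153/3527 = 0.04338
OR = 0.01880 / 0.04338 = 0.433

OR: 0.433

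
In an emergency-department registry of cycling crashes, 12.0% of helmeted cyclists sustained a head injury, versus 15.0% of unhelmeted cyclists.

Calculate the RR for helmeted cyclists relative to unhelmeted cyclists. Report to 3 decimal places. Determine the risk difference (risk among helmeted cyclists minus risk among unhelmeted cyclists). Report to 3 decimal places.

RR = 0.1200 / 0.1500 = 0.800
risk difference = 0.1200 − 0.1500 = -0.030

RR = 0.800; RD = -0.030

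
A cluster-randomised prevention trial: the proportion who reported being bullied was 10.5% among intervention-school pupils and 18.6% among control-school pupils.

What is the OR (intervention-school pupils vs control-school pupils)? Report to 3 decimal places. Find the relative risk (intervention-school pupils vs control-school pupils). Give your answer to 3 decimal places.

odds, intervention-school pupils = 0.1050/0.8950 = 0.1173
odds, control-school pupils = 0.1860/0.8140 = 0.2285
OR = 0.1173 / 0.2285 = 0.513
RR = 0.1050 / 0.1860 = 0.565

OR = 0.513; RR = 0.565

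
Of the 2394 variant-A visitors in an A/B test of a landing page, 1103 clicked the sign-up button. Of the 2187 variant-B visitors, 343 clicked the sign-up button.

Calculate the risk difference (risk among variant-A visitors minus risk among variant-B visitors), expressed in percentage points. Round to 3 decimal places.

30.390

risk, variant-A visitors = 1103/2394 = 0.4607
risk, variant-B visitors = 343/2187 = 0.1568
risk difference = 0.4607 − 0.1568 = 0.3039 → 30.390 percentage points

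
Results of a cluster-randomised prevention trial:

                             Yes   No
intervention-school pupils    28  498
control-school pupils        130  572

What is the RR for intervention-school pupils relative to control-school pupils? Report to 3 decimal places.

risk, intervention-school pupils = 28/526 = 0.0532
risk, control-school pupils = 130/702 = 0.1852
RR = 0.0532 / 0.1852 = 0.287

0.287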